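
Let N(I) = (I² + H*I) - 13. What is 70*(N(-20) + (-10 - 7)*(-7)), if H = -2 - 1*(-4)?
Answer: 32620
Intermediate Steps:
H = 2 (H = -2 + 4 = 2)
N(I) = -13 + I² + 2*I (N(I) = (I² + 2*I) - 13 = -13 + I² + 2*I)
70*(N(-20) + (-10 - 7)*(-7)) = 70*((-13 + (-20)² + 2*(-20)) + (-10 - 7)*(-7)) = 70*((-13 + 400 - 40) - 17*(-7)) = 70*(347 + 119) = 70*466 = 32620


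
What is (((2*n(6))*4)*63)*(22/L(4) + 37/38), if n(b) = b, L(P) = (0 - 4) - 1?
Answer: -984312/95 ≈ -10361.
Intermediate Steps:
L(P) = -5 (L(P) = -4 - 1 = -5)
(((2*n(6))*4)*63)*(22/L(4) + 37/38) = (((2*6)*4)*63)*(22/(-5) + 37/38) = ((12*4)*63)*(22*(-⅕) + 37*(1/38)) = (48*63)*(-22/5 + 37/38) = 3024*(-651/190) = -984312/95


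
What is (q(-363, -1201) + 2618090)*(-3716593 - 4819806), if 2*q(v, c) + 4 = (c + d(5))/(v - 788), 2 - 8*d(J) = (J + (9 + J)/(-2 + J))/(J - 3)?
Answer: -2469480434331183887/110496 ≈ -2.2349e+13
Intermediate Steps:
d(J) = 1/4 - (J + (9 + J)/(-2 + J))/(8*(-3 + J)) (d(J) = 1/4 - (J + (9 + J)/(-2 + J))/(8*(J - 3)) = 1/4 - (J + (9 + J)/(-2 + J))/(8*(-3 + J)))
q(v, c) = -2 + (-17/48 + c)/(2*(-788 + v)) (q(v, c) = -2 + ((c + (3 + 5**2 - 9*5)/(8*(6 + 5**2 - 5*5)))/(v - 788))/2 = -2 + ((c + (3 + 25 - 45)/(8*(6 + 25 - 25)))/(-788 + v))/2 = -2 + ((c + (1/8)*(-17)/6)/(-788 + v))/2 = -2 + ((c + (1/8)*(1/6)*(-17))/(-788 + v))/2 = -2 + ((c - 17/48)/(-788 + v))/2 = -2 + ((-17/48 + c)/(-788 + v))/2 = -2 + (-17/48 + c)/(2*(-788 + v)))
(q(-363, -1201) + 2618090)*(-3716593 - 4819806) = ((151279 - 192*(-363) + 48*(-1201))/(96*(-788 - 363)) + 2618090)*(-3716593 - 4819806) = ((1/96)*(151279 + 69696 - 57648)/(-1151) + 2618090)*(-8536399) = ((1/96)*(-1/1151)*163327 + 2618090)*(-8536399) = (-163327/110496 + 2618090)*(-8536399) = (289288309313/110496)*(-8536399) = -2469480434331183887/110496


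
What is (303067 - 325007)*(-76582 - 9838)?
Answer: 1896054800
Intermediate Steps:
(303067 - 325007)*(-76582 - 9838) = -21940*(-86420) = 1896054800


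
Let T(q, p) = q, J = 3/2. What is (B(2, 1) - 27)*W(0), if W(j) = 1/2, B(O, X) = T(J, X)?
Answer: -51/4 ≈ -12.750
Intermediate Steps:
J = 3/2 (J = 3*(1/2) = 3/2 ≈ 1.5000)
B(O, X) = 3/2
W(j) = 1/2
(B(2, 1) - 27)*W(0) = (3/2 - 27)*(1/2) = -51/2*1/2 = -51/4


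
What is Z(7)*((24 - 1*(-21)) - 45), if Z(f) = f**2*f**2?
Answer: 0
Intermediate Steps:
Z(f) = f**4
Z(7)*((24 - 1*(-21)) - 45) = 7**4*((24 - 1*(-21)) - 45) = 2401*((24 + 21) - 45) = 2401*(45 - 45) = 2401*0 = 0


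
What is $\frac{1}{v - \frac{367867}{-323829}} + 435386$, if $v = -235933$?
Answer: $\frac{33264178131047911}{76401579590} \approx 4.3539 \cdot 10^{5}$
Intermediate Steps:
$\frac{1}{v - \frac{367867}{-323829}} + 435386 = \frac{1}{-235933 - \frac{367867}{-323829}} + 435386 = \frac{1}{-235933 - - \frac{367867}{323829}} + 435386 = \frac{1}{-235933 + \frac{367867}{323829}} + 435386 = \frac{1}{- \frac{76401579590}{323829}} + 435386 = - \frac{323829}{76401579590} + 435386 = \frac{33264178131047911}{76401579590}$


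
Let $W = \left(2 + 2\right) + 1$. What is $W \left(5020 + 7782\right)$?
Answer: $64010$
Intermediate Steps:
$W = 5$ ($W = 4 + 1 = 5$)
$W \left(5020 + 7782\right) = 5 \left(5020 + 7782\right) = 5 \cdot 12802 = 64010$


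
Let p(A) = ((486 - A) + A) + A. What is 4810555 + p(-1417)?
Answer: 4809624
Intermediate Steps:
p(A) = 486 + A
4810555 + p(-1417) = 4810555 + (486 - 1417) = 4810555 - 931 = 4809624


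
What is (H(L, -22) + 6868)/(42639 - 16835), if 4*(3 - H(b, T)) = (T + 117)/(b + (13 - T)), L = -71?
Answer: 989519/3715776 ≈ 0.26630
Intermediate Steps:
H(b, T) = 3 - (117 + T)/(4*(13 + b - T)) (H(b, T) = 3 - (T + 117)/(4*(b + (13 - T))) = 3 - (117 + T)/(4*(13 + b - T)))
(H(L, -22) + 6868)/(42639 - 16835) = ((39 - 13*(-22) + 12*(-71))/(4*(13 - 71 - 1*(-22))) + 6868)/(42639 - 16835) = ((39 + 286 - 852)/(4*(13 - 71 + 22)) + 6868)/25804 = ((1/4)*(-527)/(-36) + 6868)*(1/25804) = ((1/4)*(-1/36)*(-527) + 6868)*(1/25804) = (527/144 + 6868)*(1/25804) = (989519/144)*(1/25804) = 989519/3715776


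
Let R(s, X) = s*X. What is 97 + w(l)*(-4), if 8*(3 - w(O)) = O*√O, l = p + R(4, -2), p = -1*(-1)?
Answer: 85 - 7*I*√7/2 ≈ 85.0 - 9.2601*I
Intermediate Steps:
R(s, X) = X*s
p = 1
l = -7 (l = 1 - 2*4 = 1 - 8 = -7)
w(O) = 3 - O^(3/2)/8 (w(O) = 3 - O*√O/8 = 3 - O^(3/2)/8)
97 + w(l)*(-4) = 97 + (3 - (-7)*I*√7/8)*(-4) = 97 + (3 + 7*I*√7/8)*(-4) = 97 + (-12 - 7*I*√7/2) = 85 - 7*I*√7/2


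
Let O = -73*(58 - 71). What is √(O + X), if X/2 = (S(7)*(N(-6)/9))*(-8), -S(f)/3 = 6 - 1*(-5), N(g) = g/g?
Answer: √9069/3 ≈ 31.744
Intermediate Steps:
N(g) = 1
S(f) = -33 (S(f) = -3*(6 - 1*(-5)) = -3*(6 + 5) = -3*11 = -33)
X = 176/3 (X = 2*(-33/9*(-8)) = 2*(-33*⅑*(-8)) = 2*(-11/3*(-8)) = 2*(88/3) = 176/3 ≈ 58.667)
O = 949 (O = -73*(-13) = 949)
√(O + X) = √(949 + 176/3) = √(3023/3) = √9069/3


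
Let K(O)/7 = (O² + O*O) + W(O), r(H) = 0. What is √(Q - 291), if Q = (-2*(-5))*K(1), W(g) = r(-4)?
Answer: I*√151 ≈ 12.288*I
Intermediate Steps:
W(g) = 0
K(O) = 14*O² (K(O) = 7*((O² + O*O) + 0) = 7*((O² + O²) + 0) = 7*(2*O² + 0) = 7*(2*O²) = 14*O²)
Q = 140 (Q = (-2*(-5))*(14*1²) = 10*(14*1) = 10*14 = 140)
√(Q - 291) = √(140 - 291) = √(-151) = I*√151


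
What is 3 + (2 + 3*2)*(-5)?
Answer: -37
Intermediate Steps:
3 + (2 + 3*2)*(-5) = 3 + (2 + 6)*(-5) = 3 + 8*(-5) = 3 - 40 = -37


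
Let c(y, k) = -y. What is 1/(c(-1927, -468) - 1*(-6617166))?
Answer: 1/6619093 ≈ 1.5108e-7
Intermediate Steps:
1/(c(-1927, -468) - 1*(-6617166)) = 1/(-1*(-1927) - 1*(-6617166)) = 1/(1927 + 6617166) = 1/6619093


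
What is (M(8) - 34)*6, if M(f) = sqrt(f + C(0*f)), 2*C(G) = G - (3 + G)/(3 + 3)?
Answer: -204 + 3*sqrt(31) ≈ -187.30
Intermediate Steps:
C(G) = -1/4 + 5*G/12 (C(G) = (G - (3 + G)/(3 + 3))/2 = (G - (3 + G)/6)/2 = (G - (1/2 + G/6))/2 = (G + (-1/2 - G/6))/2 = (-1/2 + 5*G/6)/2 = -1/4 + 5*G/12)
M(f) = sqrt(-1/4 + f) (M(f) = sqrt(f + (-1/4 + 5*(0*f)/12)) = sqrt(f + (-1/4 + (5/12)*0)) = sqrt(f + (-1/4 + 0)) = sqrt(f - 1/4) = sqrt(-1/4 + f))
(M(8) - 34)*6 = (sqrt(-1 + 4*8)/2 - 34)*6 = (sqrt(-1 + 32)/2 - 34)*6 = (sqrt(31)/2 - 34)*6 = (-34 + sqrt(31)/2)*6 = -204 + 3*sqrt(31)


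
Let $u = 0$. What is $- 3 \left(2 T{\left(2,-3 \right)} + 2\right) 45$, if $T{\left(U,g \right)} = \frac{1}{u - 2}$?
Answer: $-135$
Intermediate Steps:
$T{\left(U,g \right)} = - \frac{1}{2}$ ($T{\left(U,g \right)} = \frac{1}{0 - 2} = \frac{1}{-2} = - \frac{1}{2}$)
$- 3 \left(2 T{\left(2,-3 \right)} + 2\right) 45 = - 3 \left(2 \left(- \frac{1}{2}\right) + 2\right) 45 = - 3 \left(-1 + 2\right) 45 = \left(-3\right) 1 \cdot 45 = \left(-3\right) 45 = -135$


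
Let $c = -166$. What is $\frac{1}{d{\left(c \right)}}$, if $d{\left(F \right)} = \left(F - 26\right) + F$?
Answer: $- \frac{1}{358} \approx -0.0027933$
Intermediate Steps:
$d{\left(F \right)} = -26 + 2 F$ ($d{\left(F \right)} = \left(-26 + F\right) + F = -26 + 2 F$)
$\frac{1}{d{\left(c \right)}} = \frac{1}{-26 + 2 \left(-166\right)} = \frac{1}{-26 - 332} = \frac{1}{-358} = - \frac{1}{358}$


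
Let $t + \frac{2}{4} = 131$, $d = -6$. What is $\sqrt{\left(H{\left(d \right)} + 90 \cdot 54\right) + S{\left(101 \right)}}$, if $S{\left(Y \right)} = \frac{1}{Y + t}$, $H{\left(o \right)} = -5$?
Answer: $\frac{3 \sqrt{115640269}}{463} \approx 69.678$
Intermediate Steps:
$t = \frac{261}{2}$ ($t = - \frac{1}{2} + 131 = \frac{261}{2} \approx 130.5$)
$S{\left(Y \right)} = \frac{1}{\frac{261}{2} + Y}$ ($S{\left(Y \right)} = \frac{1}{Y + \frac{261}{2}} = \frac{1}{\frac{261}{2} + Y}$)
$\sqrt{\left(H{\left(d \right)} + 90 \cdot 54\right) + S{\left(101 \right)}} = \sqrt{\left(-5 + 90 \cdot 54\right) + \frac{2}{261 + 2 \cdot 101}} = \sqrt{\left(-5 + 4860\right) + \frac{2}{261 + 202}} = \sqrt{4855 + \frac{2}{463}} = \sqrt{\frac{2247867}{463}} = \frac{3 \sqrt{115640269}}{463}$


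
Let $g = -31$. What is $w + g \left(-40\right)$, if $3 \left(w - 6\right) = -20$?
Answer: $\frac{3718}{3} \approx 1239.3$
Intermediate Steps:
$w = - \frac{2}{3}$ ($w = 6 + \frac{1}{3} \left(-20\right) = 6 - \frac{20}{3} = - \frac{2}{3} \approx -0.66667$)
$w + g \left(-40\right) = - \frac{2}{3} - -1240 = - \frac{2}{3} + 1240 = \frac{3718}{3}$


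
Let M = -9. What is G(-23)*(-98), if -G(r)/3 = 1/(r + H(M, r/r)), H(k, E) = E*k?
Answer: -147/16 ≈ -9.1875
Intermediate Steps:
G(r) = -3/(-9 + r) (G(r) = -3/(r + (r/r)*(-9)) = -3/(r + 1*(-9)) = -3/(r - 9) = -3/(-9 + r))
G(-23)*(-98) = -3/(-9 - 23)*(-98) = -3/(-32)*(-98) = -3*(-1/32)*(-98) = (3/32)*(-98) = -147/16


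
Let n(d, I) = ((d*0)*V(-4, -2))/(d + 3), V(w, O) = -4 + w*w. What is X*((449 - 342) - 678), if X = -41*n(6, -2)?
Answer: 0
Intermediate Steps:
V(w, O) = -4 + w²
n(d, I) = 0 (n(d, I) = ((d*0)*(-4 + (-4)²))/(d + 3) = (0*(-4 + 16))/(3 + d) = (0*12)/(3 + d) = 0/(3 + d) = 0)
X = 0 (X = -41*0 = 0)
X*((449 - 342) - 678) = 0*((449 - 342) - 678) = 0*(107 - 678) = 0*(-571) = 0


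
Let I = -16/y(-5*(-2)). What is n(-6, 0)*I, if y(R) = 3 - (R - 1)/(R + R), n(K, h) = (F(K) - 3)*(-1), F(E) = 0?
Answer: -320/17 ≈ -18.824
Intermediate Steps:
n(K, h) = 3 (n(K, h) = (0 - 3)*(-1) = -3*(-1) = 3)
y(R) = 3 - (-1 + R)/(2*R)
I = -320/51 (I = -16*20/(1 + 5*(-5*(-2))) = -16*20/(1 + 5*10) = -16*20/(1 + 50) = -16/((1/2)*(1/10)*51) = -16/51/20 = -16*20/51 = -320/51 ≈ -6.2745)
n(-6, 0)*I = 3*(-320/51) = -320/17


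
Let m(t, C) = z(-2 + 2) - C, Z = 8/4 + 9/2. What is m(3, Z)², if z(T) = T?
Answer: 169/4 ≈ 42.250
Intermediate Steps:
Z = 13/2 (Z = 8*(¼) + 9*(½) = 2 + 9/2 = 13/2 ≈ 6.5000)
m(t, C) = -C (m(t, C) = (-2 + 2) - C = 0 - C = -C)
m(3, Z)² = (-1*13/2)² = (-13/2)² = 169/4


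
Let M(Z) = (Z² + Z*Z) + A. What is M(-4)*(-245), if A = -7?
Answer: -6125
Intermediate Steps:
M(Z) = -7 + 2*Z² (M(Z) = (Z² + Z*Z) - 7 = (Z² + Z²) - 7 = 2*Z² - 7 = -7 + 2*Z²)
M(-4)*(-245) = (-7 + 2*(-4)²)*(-245) = (-7 + 2*16)*(-245) = (-7 + 32)*(-245) = 25*(-245) = -6125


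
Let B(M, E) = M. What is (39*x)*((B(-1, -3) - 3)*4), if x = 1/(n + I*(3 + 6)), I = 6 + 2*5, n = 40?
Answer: -78/23 ≈ -3.3913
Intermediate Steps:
I = 16 (I = 6 + 10 = 16)
x = 1/184 (x = 1/(40 + 16*(3 + 6)) = 1/(40 + 16*9) = 1/(40 + 144) = 1/184 ≈ 0.0054348)
(39*x)*((B(-1, -3) - 3)*4) = (39*(1/184))*((-1 - 3)*4) = 39*(-4*4)/184 = (39/184)*(-16) = -78/23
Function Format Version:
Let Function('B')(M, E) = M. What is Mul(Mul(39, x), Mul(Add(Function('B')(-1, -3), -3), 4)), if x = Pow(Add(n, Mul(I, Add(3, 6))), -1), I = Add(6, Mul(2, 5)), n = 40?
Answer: Rational(-78, 23) ≈ -3.3913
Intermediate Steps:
I = 16 (I = Add(6, 10) = 16)
x = Rational(1, 184) (x = Pow(Add(40, Mul(16, Add(3, 6))), -1) = Pow(Add(40, Mul(16, 9)), -1) = Pow(Add(40, 144), -1) = Pow(184, -1) = Rational(1, 184) ≈ 0.0054348)
Mul(Mul(39, x), Mul(Add(Function('B')(-1, -3), -3), 4)) = Mul(Mul(39, Rational(1, 184)), Mul(Add(-1, -3), 4)) = Mul(Rational(39, 184), Mul(-4, 4)) = Mul(Rational(39, 184), -16) = Rational(-78, 23)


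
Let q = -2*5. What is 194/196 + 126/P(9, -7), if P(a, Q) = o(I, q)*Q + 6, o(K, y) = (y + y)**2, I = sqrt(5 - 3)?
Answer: 129335/136906 ≈ 0.94470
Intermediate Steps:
I = sqrt(2) ≈ 1.4142
q = -10
o(K, y) = 4*y**2 (o(K, y) = (2*y)**2 = 4*y**2)
P(a, Q) = 6 + 400*Q (P(a, Q) = (4*(-10)**2)*Q + 6 = (4*100)*Q + 6 = 400*Q + 6 = 6 + 400*Q)
194/196 + 126/P(9, -7) = 194/196 + 126/(6 + 400*(-7)) = 194*(1/196) + 126/(6 - 2800) = 97/98 + 126/(-2794) = 97/98 + 126*(-1/2794) = 97/98 - 63/1397 = 129335/136906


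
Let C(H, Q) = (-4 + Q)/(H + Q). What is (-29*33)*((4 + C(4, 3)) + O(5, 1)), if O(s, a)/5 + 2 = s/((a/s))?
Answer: -796224/7 ≈ -1.1375e+5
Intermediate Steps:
O(s, a) = -10 + 5*s²/a (O(s, a) = -10 + 5*(s/((a/s))) = -10 + 5*(s*(s/a)) = -10 + 5*(s²/a) = -10 + 5*s²/a)
C(H, Q) = (-4 + Q)/(H + Q)
(-29*33)*((4 + C(4, 3)) + O(5, 1)) = (-29*33)*((4 + (-4 + 3)/(4 + 3)) + (-10 + 5*5²/1)) = -957*((4 - 1/7) + (-10 + 5*1*25)) = -957*((4 + (⅐)*(-1)) + (-10 + 125)) = -957*((4 - ⅐) + 115) = -957*(27/7 + 115) = -957*832/7 = -796224/7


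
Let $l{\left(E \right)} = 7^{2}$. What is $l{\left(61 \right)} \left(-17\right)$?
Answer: $-833$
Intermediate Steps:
$l{\left(E \right)} = 49$
$l{\left(61 \right)} \left(-17\right) = 49 \left(-17\right) = -833$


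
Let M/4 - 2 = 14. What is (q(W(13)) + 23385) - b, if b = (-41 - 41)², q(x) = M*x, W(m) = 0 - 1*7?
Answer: 16213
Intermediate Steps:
M = 64 (M = 8 + 4*14 = 8 + 56 = 64)
W(m) = -7 (W(m) = 0 - 7 = -7)
q(x) = 64*x
b = 6724 (b = (-82)² = 6724)
(q(W(13)) + 23385) - b = (64*(-7) + 23385) - 1*6724 = (-448 + 23385) - 6724 = 22937 - 6724 = 16213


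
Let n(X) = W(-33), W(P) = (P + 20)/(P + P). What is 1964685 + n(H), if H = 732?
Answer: 129669223/66 ≈ 1.9647e+6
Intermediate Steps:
W(P) = (20 + P)/(2*P) (W(P) = (20 + P)/((2*P)) = (20 + P)*(1/(2*P)) = (20 + P)/(2*P))
n(X) = 13/66 (n(X) = (½)*(20 - 33)/(-33) = (½)*(-1/33)*(-13) = 13/66)
1964685 + n(H) = 1964685 + 13/66 = 129669223/66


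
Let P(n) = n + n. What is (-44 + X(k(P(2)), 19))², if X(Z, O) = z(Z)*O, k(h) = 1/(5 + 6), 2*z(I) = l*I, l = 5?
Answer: 762129/484 ≈ 1574.6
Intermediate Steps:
P(n) = 2*n
z(I) = 5*I/2 (z(I) = (5*I)/2 = 5*I/2)
k(h) = 1/11
X(Z, O) = 5*O*Z/2 (X(Z, O) = (5*Z/2)*O = 5*O*Z/2)
(-44 + X(k(P(2)), 19))² = (-44 + (5/2)*19*(1/11))² = (-44 + 95/22)² = (-873/22)² = 762129/484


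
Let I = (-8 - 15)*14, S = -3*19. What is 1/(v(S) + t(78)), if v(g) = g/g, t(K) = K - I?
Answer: 1/401 ≈ 0.0024938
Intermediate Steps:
S = -57
I = -322 (I = -23*14 = -322)
t(K) = 322 + K (t(K) = K - 1*(-322) = K + 322 = 322 + K)
v(g) = 1
1/(v(S) + t(78)) = 1/(1 + (322 + 78)) = 1/(1 + 400) = 1/401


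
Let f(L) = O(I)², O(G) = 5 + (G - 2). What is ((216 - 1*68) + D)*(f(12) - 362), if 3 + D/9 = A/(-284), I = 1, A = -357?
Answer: -6500821/142 ≈ -45780.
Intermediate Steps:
O(G) = 3 + G (O(G) = 5 + (-2 + G) = 3 + G)
f(L) = 16 (f(L) = (3 + 1)² = 4² = 16)
D = -4455/284 (D = -27 + 9*(-357/(-284)) = -27 + 9*(-357*(-1/284)) = -27 + 9*(357/284) = -27 + 3213/284 = -4455/284 ≈ -15.687)
((216 - 1*68) + D)*(f(12) - 362) = ((216 - 1*68) - 4455/284)*(16 - 362) = ((216 - 68) - 4455/284)*(-346) = (148 - 4455/284)*(-346) = (37577/284)*(-346) = -6500821/142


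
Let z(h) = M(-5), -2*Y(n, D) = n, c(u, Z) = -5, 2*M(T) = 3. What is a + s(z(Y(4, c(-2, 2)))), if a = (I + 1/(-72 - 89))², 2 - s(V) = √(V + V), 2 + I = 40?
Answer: 37469531/25921 - √3 ≈ 1443.8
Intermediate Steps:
M(T) = 3/2 (M(T) = (½)*3 = 3/2)
Y(n, D) = -n/2
z(h) = 3/2
I = 38 (I = -2 + 40 = 38)
s(V) = 2 - √2*√V (s(V) = 2 - √(V + V) = 2 - √(2*V) = 2 - √2*√V)
a = 37417689/25921 (a = (38 + 1/(-72 - 89))² = (38 + 1/(-161))² = (38 - 1/161)² = (6117/161)² = 37417689/25921 ≈ 1443.5)
a + s(z(Y(4, c(-2, 2)))) = 37417689/25921 + (2 - √2*√(3/2)) = 37417689/25921 + (2 - √2*√6/2) = 37417689/25921 + (2 - √3) = 37469531/25921 - √3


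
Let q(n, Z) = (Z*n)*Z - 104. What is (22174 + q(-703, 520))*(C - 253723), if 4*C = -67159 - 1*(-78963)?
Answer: 47664015868360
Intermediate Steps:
C = 2951 (C = (-67159 - 1*(-78963))/4 = (-67159 + 78963)/4 = (¼)*11804 = 2951)
q(n, Z) = -104 + n*Z² (q(n, Z) = n*Z² - 104 = -104 + n*Z²)
(22174 + q(-703, 520))*(C - 253723) = (22174 + (-104 - 703*520²))*(2951 - 253723) = (22174 + (-104 - 703*270400))*(-250772) = (22174 + (-104 - 190091200))*(-250772) = (22174 - 190091304)*(-250772) = -190069130*(-250772) = 47664015868360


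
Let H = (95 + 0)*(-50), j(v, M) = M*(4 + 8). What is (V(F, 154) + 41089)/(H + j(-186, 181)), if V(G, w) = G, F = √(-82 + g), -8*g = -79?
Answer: -41089/2578 - I*√1154/10312 ≈ -15.938 - 0.0032943*I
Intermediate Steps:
g = 79/8 (g = -⅛*(-79) = 79/8 ≈ 9.8750)
F = I*√1154/4 (F = √(-82 + 79/8) = √(-577/8) = I*√1154/4 ≈ 8.4926*I)
j(v, M) = 12*M (j(v, M) = M*12 = 12*M)
H = -4750 (H = 95*(-50) = -4750)
(V(F, 154) + 41089)/(H + j(-186, 181)) = (I*√1154/4 + 41089)/(-4750 + 12*181) = (41089 + I*√1154/4)/(-4750 + 2172) = (41089 + I*√1154/4)/(-2578) = (41089 + I*√1154/4)*(-1/2578) = -41089/2578 - I*√1154/10312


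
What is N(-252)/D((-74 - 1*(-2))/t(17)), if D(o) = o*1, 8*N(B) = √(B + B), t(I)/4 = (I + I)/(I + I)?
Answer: -I*√14/24 ≈ -0.1559*I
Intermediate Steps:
t(I) = 4 (t(I) = 4*((I + I)/(I + I)) = 4*((2*I)/((2*I))) = 4*((2*I)*(1/(2*I))) = 4*1 = 4)
N(B) = √2*√B/8 (N(B) = √(B + B)/8 = √(2*B)/8 = (√2*√B)/8 = √2*√B/8)
D(o) = o
N(-252)/D((-74 - 1*(-2))/t(17)) = (√2*√(-252)/8)/(((-74 - 1*(-2))/4)) = (√2*(6*I*√7)/8)/(((-74 + 2)*(¼))) = (3*I*√14/4)/((-72*¼)) = (3*I*√14/4)/(-18) = (3*I*√14/4)*(-1/18) = -I*√14/24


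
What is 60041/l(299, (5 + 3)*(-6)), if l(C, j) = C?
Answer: 60041/299 ≈ 200.81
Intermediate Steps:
60041/l(299, (5 + 3)*(-6)) = 60041/299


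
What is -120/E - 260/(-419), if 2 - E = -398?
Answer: 1343/4190 ≈ 0.32053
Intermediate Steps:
E = 400 (E = 2 - 1*(-398) = 2 + 398 = 400)
-120/E - 260/(-419) = -120/400 - 260/(-419) = -120*1/400 - 260*(-1/419) = -3/10 + 260/419 = 1343/4190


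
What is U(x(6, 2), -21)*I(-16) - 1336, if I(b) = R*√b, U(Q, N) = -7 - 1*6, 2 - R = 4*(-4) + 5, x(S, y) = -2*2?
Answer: -1336 - 676*I ≈ -1336.0 - 676.0*I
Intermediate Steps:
x(S, y) = -4
R = 13 (R = 2 - (4*(-4) + 5) = 2 - (-16 + 5) = 2 - 1*(-11) = 2 + 11 = 13)
U(Q, N) = -13 (U(Q, N) = -7 - 6 = -13)
I(b) = 13*√b
U(x(6, 2), -21)*I(-16) - 1336 = -169*√(-16) - 1336 = -169*4*I - 1336 = -676*I - 1336 = -1336 - 676*I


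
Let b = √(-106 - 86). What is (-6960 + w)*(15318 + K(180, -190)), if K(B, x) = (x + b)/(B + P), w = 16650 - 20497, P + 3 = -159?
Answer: -1488847969/9 - 43228*I*√3/9 ≈ -1.6543e+8 - 8319.2*I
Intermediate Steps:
P = -162 (P = -3 - 159 = -162)
b = 8*I*√3 (b = √(-192) = 8*I*√3 ≈ 13.856*I)
w = -3847
K(B, x) = (x + 8*I*√3)/(-162 + B) (K(B, x) = (x + 8*I*√3)/(B - 162) = (x + 8*I*√3)/(-162 + B))
(-6960 + w)*(15318 + K(180, -190)) = (-6960 - 3847)*(15318 + (-190 + 8*I*√3)/(-162 + 180)) = -10807*(15318 + (-190 + 8*I*√3)/18) = -10807*(15318 + (-95/9 + 4*I*√3/9)) = -10807*(137767/9 + 4*I*√3/9) = -1488847969/9 - 43228*I*√3/9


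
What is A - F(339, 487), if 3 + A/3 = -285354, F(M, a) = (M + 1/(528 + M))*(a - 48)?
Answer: -871241803/867 ≈ -1.0049e+6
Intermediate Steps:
F(M, a) = (-48 + a)*(M + 1/(528 + M)) (F(M, a) = (M + 1/(528 + M))*(-48 + a) = (-48 + a)*(M + 1/(528 + M)))
A = -856071 (A = -9 + 3*(-285354) = -9 - 856062 = -856071)
A - F(339, 487) = -856071 - (-48 + 487 - 25344*339 - 48*339² + 487*339² + 528*339*487)/(528 + 339) = -856071 - (-48 + 487 - 8591616 - 48*114921 + 487*114921 + 87169104)/867 = -856071 - (-48 + 487 - 8591616 - 5516208 + 55966527 + 87169104)/867 = -856071 - 129028246/867 = -871241803/867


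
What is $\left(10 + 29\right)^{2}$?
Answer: $1521$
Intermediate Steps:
$\left(10 + 29\right)^{2} = 39^{2} = 1521$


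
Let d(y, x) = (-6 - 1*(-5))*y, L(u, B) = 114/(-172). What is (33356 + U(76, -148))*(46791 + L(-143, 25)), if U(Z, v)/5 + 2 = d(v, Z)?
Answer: 68580503667/43 ≈ 1.5949e+9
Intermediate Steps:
L(u, B) = -57/86 (L(u, B) = 114*(-1/172) = -57/86)
d(y, x) = -y (d(y, x) = (-6 + 5)*y = -y)
U(Z, v) = -10 - 5*v (U(Z, v) = -10 + 5*(-v) = -10 - 5*v)
(33356 + U(76, -148))*(46791 + L(-143, 25)) = (33356 + (-10 - 5*(-148)))*(46791 - 57/86) = (33356 + (-10 + 740))*(4023969/86) = (33356 + 730)*(4023969/86) = 34086*(4023969/86) = 68580503667/43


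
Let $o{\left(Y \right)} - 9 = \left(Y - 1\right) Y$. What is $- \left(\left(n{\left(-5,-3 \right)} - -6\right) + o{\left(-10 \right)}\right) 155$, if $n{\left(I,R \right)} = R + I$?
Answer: $-18135$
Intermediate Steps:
$n{\left(I,R \right)} = I + R$
$o{\left(Y \right)} = 9 + Y \left(-1 + Y\right)$ ($o{\left(Y \right)} = 9 + \left(Y - 1\right) Y = 9 + \left(-1 + Y\right) Y = 9 + Y \left(-1 + Y\right)$)
$- \left(\left(n{\left(-5,-3 \right)} - -6\right) + o{\left(-10 \right)}\right) 155 = - \left(\left(\left(-5 - 3\right) - -6\right) + \left(9 + \left(-10\right)^{2} - -10\right)\right) 155 = - \left(\left(-8 + 6\right) + \left(9 + 100 + 10\right)\right) 155 = - \left(-2 + 119\right) 155 = - 117 \cdot 155 = \left(-1\right) 18135 = -18135$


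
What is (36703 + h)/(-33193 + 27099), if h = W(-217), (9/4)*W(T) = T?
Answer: -329459/54846 ≈ -6.0070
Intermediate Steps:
W(T) = 4*T/9
h = -868/9 (h = (4/9)*(-217) = -868/9 ≈ -96.444)
(36703 + h)/(-33193 + 27099) = (36703 - 868/9)/(-33193 + 27099) = (329459/9)/(-6094) = (329459/9)*(-1/6094) = -329459/54846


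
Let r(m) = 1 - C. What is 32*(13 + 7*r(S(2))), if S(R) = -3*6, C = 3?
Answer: -32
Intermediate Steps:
S(R) = -18
r(m) = -2 (r(m) = 1 - 1*3 = 1 - 3 = -2)
32*(13 + 7*r(S(2))) = 32*(13 + 7*(-2)) = 32*(13 - 14) = 32*(-1) = -32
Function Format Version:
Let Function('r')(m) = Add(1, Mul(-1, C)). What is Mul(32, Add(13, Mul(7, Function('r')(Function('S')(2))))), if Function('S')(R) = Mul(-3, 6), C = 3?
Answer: -32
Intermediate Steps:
Function('S')(R) = -18
Function('r')(m) = -2 (Function('r')(m) = Add(1, Mul(-1, 3)) = Add(1, -3) = -2)
Mul(32, Add(13, Mul(7, Function('r')(Function('S')(2))))) = Mul(32, Add(13, Mul(7, -2))) = Mul(32, Add(13, -14)) = Mul(32, -1) = -32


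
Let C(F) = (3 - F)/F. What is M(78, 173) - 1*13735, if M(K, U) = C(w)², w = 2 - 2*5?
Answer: -878919/64 ≈ -13733.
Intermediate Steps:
w = -8 (w = 2 - 10 = -8)
C(F) = (3 - F)/F
M(K, U) = 121/64 (M(K, U) = ((3 - 1*(-8))/(-8))² = (-(3 + 8)/8)² = (-⅛*11)² = (-11/8)² = 121/64)
M(78, 173) - 1*13735 = 121/64 - 1*13735 = 121/64 - 13735 = -878919/64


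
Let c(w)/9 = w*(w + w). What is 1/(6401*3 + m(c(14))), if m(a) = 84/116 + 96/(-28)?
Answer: 203/3897660 ≈ 5.2083e-5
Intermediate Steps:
c(w) = 18*w² (c(w) = 9*(w*(w + w)) = 9*(w*(2*w)) = 9*(2*w²) = 18*w²)
m(a) = -549/203 (m(a) = 84*(1/116) + 96*(-1/28) = 21/29 - 24/7 = -549/203)
1/(6401*3 + m(c(14))) = 1/(6401*3 - 549/203) = 1/(19203 - 549/203) = 1/(3897660/203) = 203/3897660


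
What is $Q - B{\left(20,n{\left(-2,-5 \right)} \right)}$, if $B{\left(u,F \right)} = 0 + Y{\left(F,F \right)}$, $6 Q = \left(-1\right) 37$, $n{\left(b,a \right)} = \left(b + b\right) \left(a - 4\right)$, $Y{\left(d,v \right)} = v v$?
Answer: $- \frac{7813}{6} \approx -1302.2$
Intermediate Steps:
$Y{\left(d,v \right)} = v^{2}$
$n{\left(b,a \right)} = 2 b \left(-4 + a\right)$
$Q = - \frac{37}{6}$ ($Q = \frac{\left(-1\right) 37}{6} = \frac{1}{6} \left(-37\right) = - \frac{37}{6} \approx -6.1667$)
$B{\left(u,F \right)} = F^{2}$ ($B{\left(u,F \right)} = 0 + F^{2} = F^{2}$)
$Q - B{\left(20,n{\left(-2,-5 \right)} \right)} = - \frac{37}{6} - \left(2 \left(-2\right) \left(-4 - 5\right)\right)^{2} = - \frac{37}{6} - \left(2 \left(-2\right) \left(-9\right)\right)^{2} = - \frac{37}{6} - 36^{2} = - \frac{37}{6} - 1296 = - \frac{7813}{6}$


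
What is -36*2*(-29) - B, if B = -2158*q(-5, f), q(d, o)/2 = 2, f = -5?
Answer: 10720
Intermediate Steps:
q(d, o) = 4 (q(d, o) = 2*2 = 4)
B = -8632 (B = -2158*4 = -8632)
-36*2*(-29) - B = -36*2*(-29) - 1*(-8632) = -72*(-29) + 8632 = 2088 + 8632 = 10720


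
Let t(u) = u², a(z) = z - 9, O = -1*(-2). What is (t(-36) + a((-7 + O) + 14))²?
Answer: 1679616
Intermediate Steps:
O = 2
a(z) = -9 + z
(t(-36) + a((-7 + O) + 14))² = ((-36)² + (-9 + ((-7 + 2) + 14)))² = (1296 + (-9 + (-5 + 14)))² = (1296 + (-9 + 9))² = (1296 + 0)² = 1296² = 1679616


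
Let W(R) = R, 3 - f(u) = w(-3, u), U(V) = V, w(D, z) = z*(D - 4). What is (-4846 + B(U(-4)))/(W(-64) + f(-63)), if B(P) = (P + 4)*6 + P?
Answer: 2425/251 ≈ 9.6613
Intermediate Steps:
w(D, z) = z*(-4 + D)
f(u) = 3 + 7*u (f(u) = 3 - u*(-4 - 3) = 3 - u*(-7) = 3 - (-7)*u = 3 + 7*u)
B(P) = 24 + 7*P (B(P) = (4 + P)*6 + P = (24 + 6*P) + P = 24 + 7*P)
(-4846 + B(U(-4)))/(W(-64) + f(-63)) = (-4846 + (24 + 7*(-4)))/(-64 + (3 + 7*(-63))) = (-4846 + (24 - 28))/(-64 + (3 - 441)) = (-4846 - 4)/(-64 - 438) = -4850/(-502) = -4850*(-1/502) = 2425/251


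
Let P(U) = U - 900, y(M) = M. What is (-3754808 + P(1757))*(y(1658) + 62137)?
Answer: -239483304045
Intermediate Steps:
P(U) = -900 + U
(-3754808 + P(1757))*(y(1658) + 62137) = (-3754808 + (-900 + 1757))*(1658 + 62137) = (-3754808 + 857)*63795 = -3753951*63795 = -239483304045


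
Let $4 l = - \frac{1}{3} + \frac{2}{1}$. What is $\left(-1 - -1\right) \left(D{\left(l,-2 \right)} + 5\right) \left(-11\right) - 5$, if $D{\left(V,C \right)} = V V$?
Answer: $-5$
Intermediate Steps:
$l = \frac{5}{12}$ ($l = \frac{- \frac{1}{3} + \frac{2}{1}}{4} = \frac{\left(-1\right) \frac{1}{3} + 2 \cdot 1}{4} = \frac{- \frac{1}{3} + 2}{4} = \frac{1}{4} \cdot \frac{5}{3} = \frac{5}{12} \approx 0.41667$)
$D{\left(V,C \right)} = V^{2}$
$\left(-1 - -1\right) \left(D{\left(l,-2 \right)} + 5\right) \left(-11\right) - 5 = \left(-1 - -1\right) \left(\left(\frac{5}{12}\right)^{2} + 5\right) \left(-11\right) - 5 = \left(-1 + 1\right) \left(\frac{25}{144} + 5\right) \left(-11\right) - 5 = 0 \cdot \frac{745}{144} \left(-11\right) - 5 = 0 \left(-11\right) - 5 = 0 - 5 = -5$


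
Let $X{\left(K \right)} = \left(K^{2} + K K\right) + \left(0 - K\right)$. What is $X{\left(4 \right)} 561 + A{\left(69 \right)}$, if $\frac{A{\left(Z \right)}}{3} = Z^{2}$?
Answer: $29991$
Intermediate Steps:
$X{\left(K \right)} = - K + 2 K^{2}$ ($X{\left(K \right)} = \left(K^{2} + K^{2}\right) - K = 2 K^{2} - K = - K + 2 K^{2}$)
$A{\left(Z \right)} = 3 Z^{2}$
$X{\left(4 \right)} 561 + A{\left(69 \right)} = 4 \left(-1 + 2 \cdot 4\right) 561 + 3 \cdot 69^{2} = 4 \left(-1 + 8\right) 561 + 3 \cdot 4761 = 4 \cdot 7 \cdot 561 + 14283 = 28 \cdot 561 + 14283 = 15708 + 14283 = 29991$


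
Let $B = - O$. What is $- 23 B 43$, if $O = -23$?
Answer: $-22747$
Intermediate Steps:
$B = 23$ ($B = \left(-1\right) \left(-23\right) = 23$)
$- 23 B 43 = \left(-23\right) 23 \cdot 43 = \left(-529\right) 43 = -22747$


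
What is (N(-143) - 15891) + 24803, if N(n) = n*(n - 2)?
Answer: 29647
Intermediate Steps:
N(n) = n*(-2 + n)
(N(-143) - 15891) + 24803 = (-143*(-2 - 143) - 15891) + 24803 = (-143*(-145) - 15891) + 24803 = (20735 - 15891) + 24803 = 4844 + 24803 = 29647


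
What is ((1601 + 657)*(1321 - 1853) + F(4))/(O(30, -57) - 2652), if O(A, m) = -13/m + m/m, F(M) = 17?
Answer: 68470623/151094 ≈ 453.17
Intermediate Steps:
O(A, m) = 1 - 13/m (O(A, m) = -13/m + 1 = 1 - 13/m)
((1601 + 657)*(1321 - 1853) + F(4))/(O(30, -57) - 2652) = ((1601 + 657)*(1321 - 1853) + 17)/((-13 - 57)/(-57) - 2652) = (2258*(-532) + 17)/(-1/57*(-70) - 2652) = (-1201256 + 17)/(70/57 - 2652) = -1201239/(-151094/57) = -1201239*(-57/151094) = 68470623/151094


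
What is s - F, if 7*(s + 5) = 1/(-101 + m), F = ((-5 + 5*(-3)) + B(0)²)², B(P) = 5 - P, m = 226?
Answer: -26249/875 ≈ -29.999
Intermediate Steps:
F = 25 (F = ((-5 + 5*(-3)) + (5 - 1*0)²)² = ((-5 - 15) + (5 + 0)²)² = (-20 + 5²)² = (-20 + 25)² = 5² = 25)
s = -4374/875 (s = -5 + 1/(7*(-101 + 226)) = -5 + (⅐)/125 = -5 + (⅐)*(1/125) = -5 + 1/875 = -4374/875 ≈ -4.9989)
s - F = -4374/875 - 1*25 = -4374/875 - 25 = -26249/875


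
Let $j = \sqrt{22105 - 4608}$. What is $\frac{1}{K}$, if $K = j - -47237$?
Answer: $\frac{47237}{2231316672} - \frac{\sqrt{17497}}{2231316672} \approx 2.1111 \cdot 10^{-5}$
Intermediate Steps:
$j = \sqrt{17497} \approx 132.28$
$K = 47237 + \sqrt{17497}$ ($K = \sqrt{17497} - -47237 = \sqrt{17497} + 47237 = 47237 + \sqrt{17497} \approx 47369.0$)
$\frac{1}{K} = \frac{1}{47237 + \sqrt{17497}}$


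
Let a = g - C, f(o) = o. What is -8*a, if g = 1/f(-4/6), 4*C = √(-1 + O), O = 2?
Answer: 14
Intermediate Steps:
C = ¼ (C = √(-1 + 2)/4 = √1/4 = (¼)*1 = ¼ ≈ 0.25000)
g = -3/2 (g = 1/(-4/6) = 1/(-4*⅙) = 1/(-⅔) = -3/2 ≈ -1.5000)
a = -7/4 (a = -3/2 - 1*¼ = -3/2 - ¼ = -7/4 ≈ -1.7500)
-8*a = -8*(-7/4) = 14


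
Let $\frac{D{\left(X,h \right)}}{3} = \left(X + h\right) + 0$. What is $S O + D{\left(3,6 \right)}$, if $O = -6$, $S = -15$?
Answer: $117$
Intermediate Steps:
$D{\left(X,h \right)} = 3 X + 3 h$ ($D{\left(X,h \right)} = 3 \left(\left(X + h\right) + 0\right) = 3 \left(X + h\right) = 3 X + 3 h$)
$S O + D{\left(3,6 \right)} = \left(-15\right) \left(-6\right) + \left(3 \cdot 3 + 3 \cdot 6\right) = 90 + \left(9 + 18\right) = 90 + 27 = 117$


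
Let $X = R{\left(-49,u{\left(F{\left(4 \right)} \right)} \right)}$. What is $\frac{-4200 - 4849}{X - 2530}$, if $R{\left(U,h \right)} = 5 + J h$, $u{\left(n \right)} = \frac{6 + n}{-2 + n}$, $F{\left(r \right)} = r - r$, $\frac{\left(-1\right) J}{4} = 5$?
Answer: $\frac{9049}{2465} \approx 3.671$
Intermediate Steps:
$J = -20$ ($J = \left(-4\right) 5 = -20$)
$F{\left(r \right)} = 0$
$u{\left(n \right)} = \frac{6 + n}{-2 + n}$
$R{\left(U,h \right)} = 5 - 20 h$
$X = 65$ ($X = 5 - 20 \frac{6 + 0}{-2 + 0} = 5 - 20 \frac{1}{-2} \cdot 6 = 5 - 20 \left(\left(- \frac{1}{2}\right) 6\right) = 5 - -60 = 5 + 60 = 65$)
$\frac{-4200 - 4849}{X - 2530} = \frac{-4200 - 4849}{65 - 2530} = - \frac{9049}{-2465} = \left(-9049\right) \left(- \frac{1}{2465}\right) = \frac{9049}{2465}$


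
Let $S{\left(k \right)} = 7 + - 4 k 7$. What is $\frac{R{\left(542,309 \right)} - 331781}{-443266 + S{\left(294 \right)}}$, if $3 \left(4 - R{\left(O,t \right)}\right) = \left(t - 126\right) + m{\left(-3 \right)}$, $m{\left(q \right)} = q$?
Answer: $\frac{331837}{451491} \approx 0.73498$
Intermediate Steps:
$R{\left(O,t \right)} = 47 - \frac{t}{3}$ ($R{\left(O,t \right)} = 4 - \frac{\left(t - 126\right) - 3}{3} = 4 - \frac{\left(-126 + t\right) - 3}{3} = 4 - \frac{-129 + t}{3} = 4 - \left(-43 + \frac{t}{3}\right) = 47 - \frac{t}{3}$)
$S{\left(k \right)} = 7 - 28 k$
$\frac{R{\left(542,309 \right)} - 331781}{-443266 + S{\left(294 \right)}} = \frac{\left(47 - 103\right) - 331781}{-443266 + \left(7 - 8232\right)} = \frac{-56 - 331781}{-443266 - 8225} = - \frac{331837}{-451491} = \left(-331837\right) \left(- \frac{1}{451491}\right) = \frac{331837}{451491}$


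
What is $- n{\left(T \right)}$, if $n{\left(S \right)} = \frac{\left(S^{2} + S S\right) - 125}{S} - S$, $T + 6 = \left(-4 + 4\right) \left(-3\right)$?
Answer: $- \frac{89}{6} \approx -14.833$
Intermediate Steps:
$T = -6$ ($T = -6 + \left(-4 + 4\right) \left(-3\right) = -6 + 0 \left(-3\right) = -6 + 0 = -6$)
$n{\left(S \right)} = - S + \frac{-125 + 2 S^{2}}{S}$ ($n{\left(S \right)} = \frac{\left(S^{2} + S^{2}\right) - 125}{S} - S = \frac{2 S^{2} - 125}{S} - S = \frac{-125 + 2 S^{2}}{S} - S = - S + \frac{-125 + 2 S^{2}}{S}$)
$- n{\left(T \right)} = - (-6 - \frac{125}{-6}) = - (-6 - - \frac{125}{6}) = - (-6 + \frac{125}{6}) = \left(-1\right) \frac{89}{6} = - \frac{89}{6}$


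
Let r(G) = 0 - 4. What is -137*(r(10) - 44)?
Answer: 6576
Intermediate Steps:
r(G) = -4
-137*(r(10) - 44) = -137*(-4 - 44) = -137*(-48) = 6576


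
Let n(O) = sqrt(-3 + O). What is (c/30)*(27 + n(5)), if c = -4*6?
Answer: -108/5 - 4*sqrt(2)/5 ≈ -22.731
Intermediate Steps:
c = -24
(c/30)*(27 + n(5)) = (-24/30)*(27 + sqrt(-3 + 5)) = (-24*1/30)*(27 + sqrt(2)) = -4*(27 + sqrt(2))/5 = -108/5 - 4*sqrt(2)/5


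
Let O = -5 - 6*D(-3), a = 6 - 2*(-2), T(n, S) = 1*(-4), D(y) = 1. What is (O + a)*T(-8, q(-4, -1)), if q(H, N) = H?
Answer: 4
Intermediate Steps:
T(n, S) = -4
a = 10 (a = 6 + 4 = 10)
O = -11 (O = -5 - 6*1 = -5 - 6 = -11)
(O + a)*T(-8, q(-4, -1)) = (-11 + 10)*(-4) = -1*(-4) = 4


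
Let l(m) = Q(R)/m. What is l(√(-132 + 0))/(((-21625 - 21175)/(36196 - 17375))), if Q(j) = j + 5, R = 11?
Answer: 1711*I*√33/16050 ≈ 0.6124*I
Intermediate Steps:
Q(j) = 5 + j
l(m) = 16/m (l(m) = (5 + 11)/m = 16/m)
l(√(-132 + 0))/(((-21625 - 21175)/(36196 - 17375))) = (16/(√(-132 + 0)))/(((-21625 - 21175)/(36196 - 17375))) = (16/(√(-132)))/((-42800/18821)) = (16/((2*I*√33)))/((-42800*1/18821)) = (16*(-I*√33/66))/(-42800/18821) = -8*I*√33/33*(-18821/42800) = 1711*I*√33/16050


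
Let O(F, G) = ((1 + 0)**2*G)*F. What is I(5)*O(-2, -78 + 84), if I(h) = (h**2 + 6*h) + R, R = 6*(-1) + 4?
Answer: -636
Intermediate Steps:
R = -2 (R = -6 + 4 = -2)
O(F, G) = F*G (O(F, G) = (1**2*G)*F = (1*G)*F = G*F = F*G)
I(h) = -2 + h**2 + 6*h (I(h) = (h**2 + 6*h) - 2 = -2 + h**2 + 6*h)
I(5)*O(-2, -78 + 84) = (-2 + 5**2 + 6*5)*(-2*(-78 + 84)) = (-2 + 25 + 30)*(-2*6) = 53*(-12) = -636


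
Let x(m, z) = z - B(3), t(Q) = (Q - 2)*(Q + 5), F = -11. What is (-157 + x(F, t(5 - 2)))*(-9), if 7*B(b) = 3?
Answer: 9414/7 ≈ 1344.9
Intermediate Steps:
B(b) = 3/7 (B(b) = (1/7)*3 = 3/7)
t(Q) = (-2 + Q)*(5 + Q)
x(m, z) = -3/7 + z (x(m, z) = z - 1*3/7 = z - 3/7 = -3/7 + z)
(-157 + x(F, t(5 - 2)))*(-9) = (-157 + (-3/7 + (-10 + (5 - 2)**2 + 3*(5 - 2))))*(-9) = (-157 + (-3/7 + (-10 + 3**2 + 3*3)))*(-9) = (-157 + (-3/7 + (-10 + 9 + 9)))*(-9) = (-157 + (-3/7 + 8))*(-9) = (-157 + 53/7)*(-9) = -1046/7*(-9) = 9414/7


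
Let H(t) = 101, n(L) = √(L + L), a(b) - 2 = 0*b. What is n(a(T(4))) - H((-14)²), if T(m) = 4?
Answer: -99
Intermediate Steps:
a(b) = 2 (a(b) = 2 + 0*b = 2 + 0 = 2)
n(L) = √2*√L (n(L) = √(2*L) = √2*√L)
n(a(T(4))) - H((-14)²) = √2*√2 - 1*101 = 2 - 101 = -99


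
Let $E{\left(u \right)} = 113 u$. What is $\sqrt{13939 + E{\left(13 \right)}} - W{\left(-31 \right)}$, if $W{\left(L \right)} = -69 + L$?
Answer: $100 + 12 \sqrt{107} \approx 224.13$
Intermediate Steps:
$\sqrt{13939 + E{\left(13 \right)}} - W{\left(-31 \right)} = \sqrt{13939 + 113 \cdot 13} - \left(-69 - 31\right) = \sqrt{13939 + 1469} - -100 = \sqrt{15408} + 100 = 12 \sqrt{107} + 100 = 100 + 12 \sqrt{107}$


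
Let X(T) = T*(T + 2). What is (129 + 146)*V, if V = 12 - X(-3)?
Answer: 2475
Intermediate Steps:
X(T) = T*(2 + T)
V = 9 (V = 12 - (-3)*(2 - 3) = 12 - (-3)*(-1) = 12 - 1*3 = 12 - 3 = 9)
(129 + 146)*V = (129 + 146)*9 = 275*9 = 2475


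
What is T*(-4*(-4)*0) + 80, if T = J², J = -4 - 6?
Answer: 80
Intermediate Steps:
J = -10
T = 100 (T = (-10)² = 100)
T*(-4*(-4)*0) + 80 = 100*(-4*(-4)*0) + 80 = 100*(16*0) + 80 = 100*0 + 80 = 0 + 80 = 80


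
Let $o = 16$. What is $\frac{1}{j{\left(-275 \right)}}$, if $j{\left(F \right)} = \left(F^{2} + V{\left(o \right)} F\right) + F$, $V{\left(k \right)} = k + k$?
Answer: $\frac{1}{66550} \approx 1.5026 \cdot 10^{-5}$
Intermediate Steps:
$V{\left(k \right)} = 2 k$
$j{\left(F \right)} = F^{2} + 33 F$ ($j{\left(F \right)} = \left(F^{2} + 2 \cdot 16 F\right) + F = \left(F^{2} + 32 F\right) + F = F^{2} + 33 F$)
$\frac{1}{j{\left(-275 \right)}} = \frac{1}{\left(-275\right) \left(33 - 275\right)} = \frac{1}{\left(-275\right) \left(-242\right)} = \frac{1}{66550}$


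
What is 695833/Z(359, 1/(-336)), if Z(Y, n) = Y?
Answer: 695833/359 ≈ 1938.3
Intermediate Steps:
695833/Z(359, 1/(-336)) = 695833/359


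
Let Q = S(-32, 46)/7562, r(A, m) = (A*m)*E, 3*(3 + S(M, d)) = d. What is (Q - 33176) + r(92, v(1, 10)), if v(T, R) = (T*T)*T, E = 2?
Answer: -748456475/22686 ≈ -32992.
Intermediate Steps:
S(M, d) = -3 + d/3
v(T, R) = T**3 (v(T, R) = T**2*T = T**3)
r(A, m) = 2*A*m (r(A, m) = (A*m)*2 = 2*A*m)
Q = 37/22686 (Q = (-3 + (1/3)*46)/7562 = (-3 + 46/3)*(1/7562) = (37/3)*(1/7562) = 37/22686 ≈ 0.0016310)
(Q - 33176) + r(92, v(1, 10)) = (37/22686 - 33176) + 2*92*1**3 = -752630699/22686 + 2*92*1 = -752630699/22686 + 184 = -748456475/22686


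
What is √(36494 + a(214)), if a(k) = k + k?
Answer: √36922 ≈ 192.15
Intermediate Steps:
a(k) = 2*k
√(36494 + a(214)) = √(36494 + 2*214) = √(36494 + 428) = √36922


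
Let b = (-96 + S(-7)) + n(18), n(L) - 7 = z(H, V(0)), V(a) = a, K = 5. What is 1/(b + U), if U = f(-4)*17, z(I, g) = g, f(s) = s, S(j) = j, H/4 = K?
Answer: -1/164 ≈ -0.0060976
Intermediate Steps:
H = 20 (H = 4*5 = 20)
n(L) = 7 (n(L) = 7 + 0 = 7)
b = -96 (b = (-96 - 7) + 7 = -103 + 7 = -96)
U = -68 (U = -4*17 = -68)
1/(b + U) = 1/(-96 - 68) = 1/(-164) = -1/164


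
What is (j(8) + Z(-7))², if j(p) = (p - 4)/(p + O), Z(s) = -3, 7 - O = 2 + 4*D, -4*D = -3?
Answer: 169/25 ≈ 6.7600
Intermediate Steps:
D = ¾ (D = -¼*(-3) = ¾ ≈ 0.75000)
O = 2 (O = 7 - (2 + 4*(¾)) = 7 - (2 + 3) = 7 - 1*5 = 7 - 5 = 2)
j(p) = (-4 + p)/(2 + p) (j(p) = (p - 4)/(p + 2) = (-4 + p)/(2 + p))
(j(8) + Z(-7))² = ((-4 + 8)/(2 + 8) - 3)² = (4/10 - 3)² = ((⅒)*4 - 3)² = (⅖ - 3)² = (-13/5)² = 169/25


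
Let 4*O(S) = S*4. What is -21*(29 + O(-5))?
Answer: -504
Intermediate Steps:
O(S) = S (O(S) = (S*4)/4 = (4*S)/4 = S)
-21*(29 + O(-5)) = -21*(29 - 5) = -21*24 = -504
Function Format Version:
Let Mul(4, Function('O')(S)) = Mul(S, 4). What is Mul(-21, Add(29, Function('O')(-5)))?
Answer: -504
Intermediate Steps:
Function('O')(S) = S (Function('O')(S) = Mul(Rational(1, 4), Mul(S, 4)) = Mul(Rational(1, 4), Mul(4, S)) = S)
Mul(-21, Add(29, Function('O')(-5))) = Mul(-21, Add(29, -5)) = Mul(-21, 24) = -504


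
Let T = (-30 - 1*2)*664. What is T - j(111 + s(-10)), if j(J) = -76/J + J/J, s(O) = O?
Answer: -2146073/101 ≈ -21248.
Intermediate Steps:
T = -21248 (T = (-30 - 2)*664 = -32*664 = -21248)
j(J) = 1 - 76/J (j(J) = -76/J + 1 = 1 - 76/J)
T - j(111 + s(-10)) = -21248 - (-76 + (111 - 10))/(111 - 10) = -21248 - (-76 + 101)/101 = -21248 - 25/101 = -2146073/101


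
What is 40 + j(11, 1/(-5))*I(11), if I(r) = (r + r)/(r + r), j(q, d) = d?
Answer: 199/5 ≈ 39.800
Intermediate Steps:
I(r) = 1 (I(r) = (2*r)/((2*r)) = (2*r)*(1/(2*r)) = 1)
40 + j(11, 1/(-5))*I(11) = 40 + (1/(-5))*1 = 40 + (1*(-1/5))*1 = 40 - 1/5*1 = 40 - 1/5 = 199/5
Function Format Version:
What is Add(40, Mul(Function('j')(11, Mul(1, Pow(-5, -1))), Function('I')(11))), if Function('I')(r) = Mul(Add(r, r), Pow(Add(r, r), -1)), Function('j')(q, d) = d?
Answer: Rational(199, 5) ≈ 39.800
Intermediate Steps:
Function('I')(r) = 1 (Function('I')(r) = Mul(Mul(2, r), Pow(Mul(2, r), -1)) = Mul(Mul(2, r), Mul(Rational(1, 2), Pow(r, -1))) = 1)
Add(40, Mul(Function('j')(11, Mul(1, Pow(-5, -1))), Function('I')(11))) = Add(40, Mul(Mul(1, Pow(-5, -1)), 1)) = Add(40, Mul(Mul(1, Rational(-1, 5)), 1)) = Add(40, Mul(Rational(-1, 5), 1)) = Add(40, Rational(-1, 5)) = Rational(199, 5)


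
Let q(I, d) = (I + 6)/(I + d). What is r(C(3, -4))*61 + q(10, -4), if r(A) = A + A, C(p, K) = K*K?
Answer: 5864/3 ≈ 1954.7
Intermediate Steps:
q(I, d) = (6 + I)/(I + d)
C(p, K) = K**2
r(A) = 2*A
r(C(3, -4))*61 + q(10, -4) = (2*(-4)**2)*61 + (6 + 10)/(10 - 4) = (2*16)*61 + 16/6 = 32*61 + (1/6)*16 = 1952 + 8/3 = 5864/3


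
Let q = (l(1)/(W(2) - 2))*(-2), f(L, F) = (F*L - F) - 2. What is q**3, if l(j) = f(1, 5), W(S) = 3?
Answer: 64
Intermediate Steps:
f(L, F) = -2 - F + F*L (f(L, F) = (-F + F*L) - 2 = -2 - F + F*L)
l(j) = -2 (l(j) = -2 - 1*5 + 5*1 = -2 - 5 + 5 = -2)
q = 4 (q = (-2/(3 - 2))*(-2) = (-2/1)*(-2) = (1*(-2))*(-2) = -2*(-2) = 4)
q**3 = 4**3 = 64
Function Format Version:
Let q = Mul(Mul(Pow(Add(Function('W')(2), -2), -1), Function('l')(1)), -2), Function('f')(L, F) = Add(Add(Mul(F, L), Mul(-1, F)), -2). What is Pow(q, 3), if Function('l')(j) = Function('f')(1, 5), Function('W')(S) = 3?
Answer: 64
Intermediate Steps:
Function('f')(L, F) = Add(-2, Mul(-1, F), Mul(F, L)) (Function('f')(L, F) = Add(Add(Mul(-1, F), Mul(F, L)), -2) = Add(-2, Mul(-1, F), Mul(F, L)))
Function('l')(j) = -2 (Function('l')(j) = Add(-2, Mul(-1, 5), Mul(5, 1)) = Add(-2, -5, 5) = -2)
q = 4 (q = Mul(Mul(Pow(Add(3, -2), -1), -2), -2) = Mul(Mul(Pow(1, -1), -2), -2) = Mul(Mul(1, -2), -2) = Mul(-2, -2) = 4)
Pow(q, 3) = Pow(4, 3) = 64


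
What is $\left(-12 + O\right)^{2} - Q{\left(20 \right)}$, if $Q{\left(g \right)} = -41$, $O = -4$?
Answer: $297$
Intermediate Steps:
$\left(-12 + O\right)^{2} - Q{\left(20 \right)} = \left(-12 - 4\right)^{2} - -41 = \left(-16\right)^{2} + 41 = 256 + 41 = 297$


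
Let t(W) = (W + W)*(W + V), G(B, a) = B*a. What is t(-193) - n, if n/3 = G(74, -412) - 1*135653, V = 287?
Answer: 462139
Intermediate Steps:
t(W) = 2*W*(287 + W) (t(W) = (W + W)*(W + 287) = (2*W)*(287 + W) = 2*W*(287 + W))
n = -498423 (n = 3*(74*(-412) - 1*135653) = 3*(-30488 - 135653) = 3*(-166141) = -498423)
t(-193) - n = 2*(-193)*(287 - 193) - 1*(-498423) = 2*(-193)*94 + 498423 = -36284 + 498423 = 462139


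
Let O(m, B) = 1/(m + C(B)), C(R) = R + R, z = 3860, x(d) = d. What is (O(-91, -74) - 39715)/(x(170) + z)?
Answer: -4745943/481585 ≈ -9.8548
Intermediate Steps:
C(R) = 2*R
O(m, B) = 1/(m + 2*B)
(O(-91, -74) - 39715)/(x(170) + z) = (1/(-91 + 2*(-74)) - 39715)/(170 + 3860) = (1/(-91 - 148) - 39715)/4030 = (1/(-239) - 39715)*(1/4030) = (-1/239 - 39715)*(1/4030) = -9491886/239*1/4030 = -4745943/481585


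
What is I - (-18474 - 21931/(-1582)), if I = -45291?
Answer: -6063775/226 ≈ -26831.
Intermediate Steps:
I - (-18474 - 21931/(-1582)) = -45291 - (-18474 - 21931/(-1582)) = -45291 - (-18474 - 21931*(-1/1582)) = -45291 - (-18474 + 3133/226) = -45291 - 1*(-4171991/226) = -45291 + 4171991/226 = -6063775/226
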